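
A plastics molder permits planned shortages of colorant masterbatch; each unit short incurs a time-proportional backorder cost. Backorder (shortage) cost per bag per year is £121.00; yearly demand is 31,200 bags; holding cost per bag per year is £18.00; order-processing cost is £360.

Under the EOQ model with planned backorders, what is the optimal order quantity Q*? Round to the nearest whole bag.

1,197 bags

Basic EOQ = √(2·31,200·360/18) = 1,117.139
Backorder adjustment √((H+b)/b) = √((18+121)/121) = 1.0718
Q* = 1,117.139 × 1.0718 ≈ 1,197.35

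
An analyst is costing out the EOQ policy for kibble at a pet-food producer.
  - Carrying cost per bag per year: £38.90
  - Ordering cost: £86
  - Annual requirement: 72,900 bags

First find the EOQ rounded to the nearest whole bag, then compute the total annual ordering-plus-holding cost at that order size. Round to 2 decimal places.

£22,085.28

Q* = √(2·D·S / H) = √(2·72,900·86 / 38.9) = √322,334.2 ≈ 567.74 → Q = 568 bags
Ordering: D/Q × S = 72,900/568 × £86 = £11,037.68
Holding:  Q/2 × H = 568/2 × £38.9 = £11,047.60
Total = £11,037.68 + £11,047.60 = £22,085.28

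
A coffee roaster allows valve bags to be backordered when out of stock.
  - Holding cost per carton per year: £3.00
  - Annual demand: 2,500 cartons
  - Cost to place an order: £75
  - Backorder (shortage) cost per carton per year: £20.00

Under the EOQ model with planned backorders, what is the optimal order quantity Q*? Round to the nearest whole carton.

Q* = √(2DS/H) · √((H + b)/b)
   = √(2 × 2,500 × 75 / 3) · √((3 + 20) / 20)
   = 353.553 × 1.0724 ≈ 379.14

379 cartons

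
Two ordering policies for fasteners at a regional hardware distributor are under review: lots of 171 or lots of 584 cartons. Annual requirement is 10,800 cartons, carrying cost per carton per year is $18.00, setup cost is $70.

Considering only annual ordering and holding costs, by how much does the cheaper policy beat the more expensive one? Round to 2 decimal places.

TC(Q) = (D/Q)S + (Q/2)H
TC(171) = (10,800/171)×70 + (171/2)×18 = $5,960.05
TC(584) = (10,800/584)×70 + (584/2)×18 = $6,550.52
Lots of 171 are cheaper by $590.47.

$590.47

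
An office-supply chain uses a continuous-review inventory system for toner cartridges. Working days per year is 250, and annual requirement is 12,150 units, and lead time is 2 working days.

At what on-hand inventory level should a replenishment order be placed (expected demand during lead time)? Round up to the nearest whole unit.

98 units

Daily demand d = 12,150 / 250 = 48.600 units/day
Demand during lead time = 48.600 × 2 = 97.20
Reorder point = 97.20 → round up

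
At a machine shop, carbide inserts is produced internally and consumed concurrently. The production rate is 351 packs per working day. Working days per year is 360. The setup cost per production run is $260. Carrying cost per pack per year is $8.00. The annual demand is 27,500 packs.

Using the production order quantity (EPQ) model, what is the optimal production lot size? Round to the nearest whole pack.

d = 27,500/360 = 76.3889 packs/day;  effective holding cost H(1 − d/p) = 8·(1 − 76.3889/351) = 6.25894
Q* = √(2DS / H_eff) = √(2·27,500·260 / 6.25894) ≈ 1,511.53

1,512 packs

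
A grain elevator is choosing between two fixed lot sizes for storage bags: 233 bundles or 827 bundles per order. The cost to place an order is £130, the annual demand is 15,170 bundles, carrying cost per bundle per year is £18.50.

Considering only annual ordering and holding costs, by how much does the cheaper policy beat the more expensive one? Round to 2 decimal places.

For each Q, cost = (D/Q)·S + (Q/2)·H.
TC(233) = (15,170/233)×130 + (233/2)×18.5 = £10,619.20
TC(827) = (15,170/827)×130 + (827/2)×18.5 = £10,034.39
Cheaper: Q = 827.  Difference = £584.81

£584.81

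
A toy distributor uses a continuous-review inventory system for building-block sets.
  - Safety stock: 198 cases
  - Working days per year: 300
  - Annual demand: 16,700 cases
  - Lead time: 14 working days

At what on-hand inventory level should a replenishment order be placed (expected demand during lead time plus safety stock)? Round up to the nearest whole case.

978 cases

Daily demand d = 16,700 / 300 = 55.667 cases/day
Demand during lead time = 55.667 × 14 = 779.33
Reorder point = 779.33 + 198 = 977.33 → round up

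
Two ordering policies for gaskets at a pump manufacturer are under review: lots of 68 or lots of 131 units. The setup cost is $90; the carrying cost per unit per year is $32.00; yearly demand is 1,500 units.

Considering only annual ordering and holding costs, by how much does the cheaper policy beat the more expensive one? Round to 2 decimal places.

TC(Q) = (D/Q)S + (Q/2)H
TC(68) = (1,500/68)×90 + (68/2)×32 = $3,073.29
TC(131) = (1,500/131)×90 + (131/2)×32 = $3,126.53
Cheaper: Q = 68.  Difference = $53.24

$53.24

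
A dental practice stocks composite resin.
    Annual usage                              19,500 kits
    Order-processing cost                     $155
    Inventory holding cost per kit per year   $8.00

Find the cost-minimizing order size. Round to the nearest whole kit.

869 kits

Optimal lot size Q* = (2 × 19,500 × $155 / $8)^½ ≈ 869.27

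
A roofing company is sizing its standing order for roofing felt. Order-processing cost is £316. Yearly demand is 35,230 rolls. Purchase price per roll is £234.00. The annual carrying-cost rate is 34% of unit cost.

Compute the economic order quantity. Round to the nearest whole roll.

529 rolls

Holding cost per roll per year: H = 34% × £234 = £79.5600
EOQ = √(2DS/H) = √(2 × 35,230 × 316 / 79.56)
    = √(279,856.21) ≈ 529.01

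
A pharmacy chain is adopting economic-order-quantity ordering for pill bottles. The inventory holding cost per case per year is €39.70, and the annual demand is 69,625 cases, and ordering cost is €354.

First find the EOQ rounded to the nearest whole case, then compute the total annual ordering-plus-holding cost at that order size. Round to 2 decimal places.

€44,237.90

2DS/H = 2·69,625·354/39.7 = 1,241,675.06
EOQ = √1,241,675.06 ≈ 1,114.30 → Q = 1,114 cases
Annual ordering cost = (D/Q)·S = (69,625/1,114) × 354 = €22,125.00
Annual holding cost  = (Q/2)·H = (1,114/2) × 39.7 = €22,112.90
Total = €22,125.00 + €22,112.90 = €44,237.90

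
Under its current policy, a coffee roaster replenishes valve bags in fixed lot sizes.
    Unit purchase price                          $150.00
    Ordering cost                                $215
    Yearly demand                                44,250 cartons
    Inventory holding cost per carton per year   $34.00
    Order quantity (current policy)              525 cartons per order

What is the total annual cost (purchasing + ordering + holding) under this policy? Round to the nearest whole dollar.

Annual ordering cost = (D/Q)·S = (44,250/525) × 215 = $18,121.43
Annual holding cost  = (Q/2)·H = (525/2) × 34 = $8,925.00
Purchase cost = D·C = 44,250 × 150 = $6,637,500.00
Total = $18,121.43 + $8,925.00 + $6,637,500.00 = $6,664,546.43

$6,664,546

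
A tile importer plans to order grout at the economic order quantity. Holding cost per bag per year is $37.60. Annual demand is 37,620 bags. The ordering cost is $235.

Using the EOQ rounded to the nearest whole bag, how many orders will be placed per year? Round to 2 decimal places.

EOQ = √(2DS/H) = √(2 × 37,620 × 235 / 37.6)
    = √(470,250.00) ≈ 685.75 → Q = 686
Orders per year = D/Q = 37,620 / 686 = 54.840

54.84 orders per year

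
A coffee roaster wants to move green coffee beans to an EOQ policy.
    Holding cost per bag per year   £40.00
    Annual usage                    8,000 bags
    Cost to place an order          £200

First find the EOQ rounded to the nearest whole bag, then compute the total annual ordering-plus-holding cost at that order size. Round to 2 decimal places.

Optimal lot size Q* = (2 × 8,000 × £200 / £40)^½ ≈ 282.84 → Q = 283 bags
Ordering: D/Q × S = 8,000/283 × £200 = £5,653.71
Holding:  Q/2 × H = 283/2 × £40 = £5,660.00
Total = £5,653.71 + £5,660.00 = £11,313.71

£11,313.71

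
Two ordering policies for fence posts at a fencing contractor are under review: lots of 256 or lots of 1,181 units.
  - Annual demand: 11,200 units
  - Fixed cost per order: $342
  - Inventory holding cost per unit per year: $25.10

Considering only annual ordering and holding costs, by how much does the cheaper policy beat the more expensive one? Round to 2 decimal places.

$110.40

Annual cost at Q: ordering D·S/Q plus holding Q·H/2.
TC(256) = (11,200/256)×342 + (256/2)×25.1 = $18,175.30
TC(1,181) = (11,200/1,181)×342 + (1,181/2)×25.1 = $18,064.90
Lots of 1,181 are cheaper by $110.40.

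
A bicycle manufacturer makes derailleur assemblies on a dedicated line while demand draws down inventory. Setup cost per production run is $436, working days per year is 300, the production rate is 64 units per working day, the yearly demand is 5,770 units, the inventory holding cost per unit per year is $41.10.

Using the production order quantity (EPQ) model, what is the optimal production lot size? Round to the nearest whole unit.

d = 5,770/300 = 19.2333 units/day;  effective holding cost H(1 − d/p) = 41.1·(1 − 19.2333/64) = 28.74859
Q* = √(2DS / H_eff) = √(2·5,770·436 / 28.74859) ≈ 418.35

418 units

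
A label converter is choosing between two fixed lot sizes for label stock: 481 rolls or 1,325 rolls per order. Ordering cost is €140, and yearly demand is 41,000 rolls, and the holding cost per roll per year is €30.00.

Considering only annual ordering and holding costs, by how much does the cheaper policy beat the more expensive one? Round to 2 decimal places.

For each Q, cost = (D/Q)·S + (Q/2)·H.
TC(481) = (41,000/481)×140 + (481/2)×30 = €19,148.47
TC(1,325) = (41,000/1,325)×140 + (1,325/2)×30 = €24,207.08
|ΔTC| = |€19,148.47 − €24,207.08| = €5,058.60

€5,058.60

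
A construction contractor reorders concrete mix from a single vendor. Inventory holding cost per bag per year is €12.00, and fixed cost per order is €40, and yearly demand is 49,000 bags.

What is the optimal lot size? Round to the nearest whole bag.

572 bags

2DS/H = 2·49,000·40/12 = 326,666.67
EOQ = √326,666.67 ≈ 571.55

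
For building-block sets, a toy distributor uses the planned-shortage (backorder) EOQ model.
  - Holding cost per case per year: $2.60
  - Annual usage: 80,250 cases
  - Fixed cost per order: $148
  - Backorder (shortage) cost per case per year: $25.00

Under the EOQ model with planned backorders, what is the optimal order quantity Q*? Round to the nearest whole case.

3,176 cases

Q* = √(2DS/H) · √((H + b)/b)
   = √(2 × 80,250 × 148 / 2.6) · √((2.6 + 25) / 25)
   = 3,022.607 × 1.0507 ≈ 3,175.90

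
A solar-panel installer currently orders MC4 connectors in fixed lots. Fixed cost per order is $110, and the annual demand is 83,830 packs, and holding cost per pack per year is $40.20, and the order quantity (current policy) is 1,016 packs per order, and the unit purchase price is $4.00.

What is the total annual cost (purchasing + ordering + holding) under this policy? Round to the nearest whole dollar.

$364,818

Ordering: D/Q × S = 83,830/1,016 × $110 = $9,076.08
Holding:  Q/2 × H = 1,016/2 × $40.2 = $20,421.60
Purchase cost = D·C = 83,830 × 4 = $335,320.00
Total = $9,076.08 + $20,421.60 + $335,320.00 = $364,817.68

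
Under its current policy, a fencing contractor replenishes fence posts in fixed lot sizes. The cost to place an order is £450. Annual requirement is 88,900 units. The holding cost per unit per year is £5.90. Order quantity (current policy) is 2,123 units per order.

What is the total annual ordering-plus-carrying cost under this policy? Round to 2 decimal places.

£25,106.47

Ordering: D/Q × S = 88,900/2,123 × £450 = £18,843.62
Holding:  Q/2 × H = 2,123/2 × £5.9 = £6,262.85
Total = £18,843.62 + £6,262.85 = £25,106.47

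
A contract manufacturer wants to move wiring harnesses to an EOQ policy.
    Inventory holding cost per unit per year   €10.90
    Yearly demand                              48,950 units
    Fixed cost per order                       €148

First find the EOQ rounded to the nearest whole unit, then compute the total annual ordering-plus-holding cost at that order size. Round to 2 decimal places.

2DS/H = 2·48,950·148/10.9 = 1,329,284.40
EOQ = √1,329,284.40 ≈ 1,152.95 → Q = 1,153 units
Annual ordering cost = (D/Q)·S = (48,950/1,153) × 148 = €6,283.26
Annual holding cost  = (Q/2)·H = (1,153/2) × 10.9 = €6,283.85
Total = €6,283.26 + €6,283.85 = €12,567.11

€12,567.11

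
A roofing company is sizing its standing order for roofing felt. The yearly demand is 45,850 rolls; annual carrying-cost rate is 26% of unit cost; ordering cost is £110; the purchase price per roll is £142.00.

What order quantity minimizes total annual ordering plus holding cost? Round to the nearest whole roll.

Holding cost per roll per year: H = 26% × £142 = £36.9200
EOQ = √(2DS/H) = √(2 × 45,850 × 110 / 36.92)
    = √(273,212.35) ≈ 522.70

523 rolls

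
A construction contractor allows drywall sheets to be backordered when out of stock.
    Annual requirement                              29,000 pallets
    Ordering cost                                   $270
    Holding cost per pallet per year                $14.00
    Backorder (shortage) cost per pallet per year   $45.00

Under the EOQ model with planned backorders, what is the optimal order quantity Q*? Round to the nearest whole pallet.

1,211 pallets

Basic EOQ = √(2·29,000·270/14) = 1,057.625
Backorder adjustment √((H+b)/b) = √((14+45)/45) = 1.1450
Q* = 1,057.625 × 1.1450 ≈ 1,211.02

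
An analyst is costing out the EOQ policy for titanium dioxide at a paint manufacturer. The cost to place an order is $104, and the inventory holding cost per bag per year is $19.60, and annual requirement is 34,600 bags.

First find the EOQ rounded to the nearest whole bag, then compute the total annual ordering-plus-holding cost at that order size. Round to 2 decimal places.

$11,876.75

2DS/H = 2·34,600·104/19.6 = 367,183.67
EOQ = √367,183.67 ≈ 605.96 → Q = 606 bags
Ordering: D/Q × S = 34,600/606 × $104 = $5,937.95
Holding:  Q/2 × H = 606/2 × $19.6 = $5,938.80
Total = $5,937.95 + $5,938.80 = $11,876.75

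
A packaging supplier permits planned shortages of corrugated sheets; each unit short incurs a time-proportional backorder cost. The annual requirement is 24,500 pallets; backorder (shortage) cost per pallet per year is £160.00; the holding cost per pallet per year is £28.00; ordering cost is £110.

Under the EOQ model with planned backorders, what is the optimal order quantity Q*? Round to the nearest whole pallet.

476 pallets

Q* = √(2DS/H) · √((H + b)/b)
   = √(2 × 24,500 × 110 / 28) · √((28 + 160) / 160)
   = 438.748 × 1.0840 ≈ 475.59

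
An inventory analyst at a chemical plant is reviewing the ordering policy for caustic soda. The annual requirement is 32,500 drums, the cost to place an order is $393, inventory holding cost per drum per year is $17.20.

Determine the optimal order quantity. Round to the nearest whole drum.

2DS/H = 2·32,500·393/17.2 = 1,485,174.42
EOQ = √1,485,174.42 ≈ 1,218.68

1,219 drums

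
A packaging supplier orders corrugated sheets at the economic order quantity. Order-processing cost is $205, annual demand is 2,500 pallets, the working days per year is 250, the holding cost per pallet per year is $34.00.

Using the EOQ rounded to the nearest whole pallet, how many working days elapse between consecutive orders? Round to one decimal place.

Q* = √(2·D·S / H) = √(2·2,500·205 / 34) = √30,147.1 ≈ 173.63 → Q = 174 pallets
Cycle time = (working days × Q)/D = (250 × 174) / 2,500 = 17.400 days

17.4 days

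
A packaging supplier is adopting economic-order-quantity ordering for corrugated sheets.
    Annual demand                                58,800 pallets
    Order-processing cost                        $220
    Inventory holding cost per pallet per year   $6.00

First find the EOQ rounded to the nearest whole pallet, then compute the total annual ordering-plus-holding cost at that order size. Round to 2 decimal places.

$12,459.21

EOQ = √(2DS/H) = √(2 × 58,800 × 220 / 6)
    = √(4,312,000.00) ≈ 2,076.54 → Q = 2,077 pallets
Ordering: D/Q × S = 58,800/2,077 × $220 = $6,228.21
Holding:  Q/2 × H = 2,077/2 × $6 = $6,231.00
Total = $6,228.21 + $6,231.00 = $12,459.21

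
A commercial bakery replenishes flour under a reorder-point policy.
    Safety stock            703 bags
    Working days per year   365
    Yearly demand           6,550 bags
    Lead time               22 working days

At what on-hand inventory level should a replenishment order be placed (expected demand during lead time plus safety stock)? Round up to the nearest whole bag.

Daily demand d = 6,550 / 365 = 17.945 bags/day
Demand during lead time = 17.945 × 22 = 394.79
Reorder point = 394.79 + 703 = 1,097.79 → round up

1,098 bags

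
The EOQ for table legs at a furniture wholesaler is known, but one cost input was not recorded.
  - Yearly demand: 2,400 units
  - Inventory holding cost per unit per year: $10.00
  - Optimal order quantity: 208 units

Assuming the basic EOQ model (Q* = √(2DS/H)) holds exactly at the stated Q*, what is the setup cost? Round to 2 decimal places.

Since Q* = (2DS/H)^½, squaring gives Q*²·H = 2DS.
S = Q²H / (2D) = 208² × 10 / (2 × 2,400) = 90.1333

$90.13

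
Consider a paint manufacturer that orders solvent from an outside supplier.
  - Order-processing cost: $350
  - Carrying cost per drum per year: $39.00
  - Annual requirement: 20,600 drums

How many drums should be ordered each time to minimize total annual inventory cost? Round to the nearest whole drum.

Optimal lot size Q* = (2 × 20,600 × $350 / $39)^½ ≈ 608.07

608 drums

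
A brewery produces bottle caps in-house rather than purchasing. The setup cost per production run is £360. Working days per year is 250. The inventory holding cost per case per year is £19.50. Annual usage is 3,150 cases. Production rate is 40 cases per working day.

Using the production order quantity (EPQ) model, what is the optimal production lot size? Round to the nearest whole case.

412 cases

Daily demand d = 3,150/250 = 12.600; p = 40; 1 − d/p = 0.68500
EPQ = √(2DS / (H(1 − d/p)))
    = √(2 × 3,150 × 360 / (19.5 × 0.68500)) ≈ 412.06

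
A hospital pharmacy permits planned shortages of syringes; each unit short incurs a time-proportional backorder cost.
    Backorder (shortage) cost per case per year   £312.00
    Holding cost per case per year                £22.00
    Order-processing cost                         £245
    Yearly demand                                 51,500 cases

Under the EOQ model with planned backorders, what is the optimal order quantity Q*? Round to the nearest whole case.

1,108 cases

Basic EOQ = √(2·51,500·245/22) = 1,071.002
Backorder adjustment √((H+b)/b) = √((22+312)/312) = 1.0347
Q* = 1,071.002 × 1.0347 ≈ 1,108.12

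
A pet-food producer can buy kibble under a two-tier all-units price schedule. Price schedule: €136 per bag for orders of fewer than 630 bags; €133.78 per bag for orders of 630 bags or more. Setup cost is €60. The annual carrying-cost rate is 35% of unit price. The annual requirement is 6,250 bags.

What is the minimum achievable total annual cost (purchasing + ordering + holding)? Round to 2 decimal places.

H₁ = 35%×€136 = €47.6000;  H₂ = 35%×€133.78 = €46.8230
EOQ₁ = √(2×6,250×60/47.6000) = 125.52  (< 630, feasible at tier 1)
EOQ₂ = √(2×6,250×60/46.8230) = 126.56  (< 630 → use Q = 630 at tier-2 price)
TC(tier 1 (EOQ₁), Q≈125.5) = €855,974.95
TC(tier 2, Q≈630.0) = €851,469.48
Minimum at tier 2: €851,469.48

€851,469.48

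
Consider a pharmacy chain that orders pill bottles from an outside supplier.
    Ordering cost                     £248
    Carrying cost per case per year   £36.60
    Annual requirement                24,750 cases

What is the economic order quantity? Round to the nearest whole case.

579 cases

Optimal lot size Q* = (2 × 24,750 × £248 / £36.6)^½ ≈ 579.15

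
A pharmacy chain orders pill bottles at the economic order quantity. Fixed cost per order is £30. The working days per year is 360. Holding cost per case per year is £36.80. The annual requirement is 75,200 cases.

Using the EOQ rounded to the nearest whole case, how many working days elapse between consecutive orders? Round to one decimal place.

2DS/H = 2·75,200·30/36.8 = 122,608.70
EOQ = √122,608.70 ≈ 350.16 → Q = 350 cases
Cycle time = (working days × Q)/D = (360 × 350) / 75,200 = 1.676 days

1.7 days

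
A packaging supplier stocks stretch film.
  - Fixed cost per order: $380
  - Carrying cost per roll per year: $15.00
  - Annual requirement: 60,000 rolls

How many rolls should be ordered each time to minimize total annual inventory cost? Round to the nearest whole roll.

1,744 rolls

2DS/H = 2·60,000·380/15 = 3,040,000.00
EOQ = √3,040,000.00 ≈ 1,743.56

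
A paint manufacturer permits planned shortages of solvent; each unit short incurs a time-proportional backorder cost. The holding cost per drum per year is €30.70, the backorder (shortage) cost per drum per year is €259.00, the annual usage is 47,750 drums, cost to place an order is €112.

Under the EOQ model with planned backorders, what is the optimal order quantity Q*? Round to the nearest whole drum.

624 drums

Basic EOQ = √(2·47,750·112/30.7) = 590.257
Backorder adjustment √((H+b)/b) = √((30.7+259)/259) = 1.0576
Q* = 590.257 × 1.0576 ≈ 624.26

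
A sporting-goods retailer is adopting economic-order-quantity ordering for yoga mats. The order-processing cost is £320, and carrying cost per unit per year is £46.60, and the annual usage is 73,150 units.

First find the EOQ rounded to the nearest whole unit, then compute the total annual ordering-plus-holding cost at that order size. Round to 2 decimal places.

EOQ = √(2DS/H) = √(2 × 73,150 × 320 / 46.6)
    = √(1,004,635.19) ≈ 1,002.31 → Q = 1,002 units
Annual ordering cost = (D/Q)·S = (73,150/1,002) × 320 = £23,361.28
Annual holding cost  = (Q/2)·H = (1,002/2) × 46.6 = £23,346.60
Total = £23,361.28 + £23,346.60 = £46,707.88

£46,707.88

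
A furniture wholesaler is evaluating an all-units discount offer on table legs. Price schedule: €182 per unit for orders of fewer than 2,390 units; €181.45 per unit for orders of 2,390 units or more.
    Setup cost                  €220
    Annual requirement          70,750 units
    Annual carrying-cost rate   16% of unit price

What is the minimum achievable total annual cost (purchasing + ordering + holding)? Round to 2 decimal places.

H₁ = 16%×€182 = €29.1200;  H₂ = 16%×€181.45 = €29.0320
EOQ₁ = √(2×70,750×220/29.1200) = 1,033.94  (< 2,390, feasible at tier 1)
EOQ₂ = √(2×70,750×220/29.0320) = 1,035.50  (< 2,390 → use Q = 2,390 at tier-2 price)
TC(tier 1 (EOQ₁), Q≈1,033.9) = €12,906,608.23
TC(tier 2, Q≈2,390.0) = €12,878,793.29
Minimum at tier 2: €12,878,793.29

€12,878,793.29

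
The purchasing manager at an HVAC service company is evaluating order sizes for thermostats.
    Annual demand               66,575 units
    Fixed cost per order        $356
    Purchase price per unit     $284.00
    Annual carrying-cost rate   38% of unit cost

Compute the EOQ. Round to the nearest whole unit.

663 units

Holding cost per unit per year: H = 38% × $284 = $107.9200
2DS/H = 2·66,575·356/107.92 = 439,227.21
EOQ = √439,227.21 ≈ 662.74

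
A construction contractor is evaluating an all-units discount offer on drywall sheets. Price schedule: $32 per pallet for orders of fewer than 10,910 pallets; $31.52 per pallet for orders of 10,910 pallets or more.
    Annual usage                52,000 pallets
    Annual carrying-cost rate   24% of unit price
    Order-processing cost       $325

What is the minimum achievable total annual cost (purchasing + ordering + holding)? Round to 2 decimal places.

$1,680,111.61

H₁ = 24%×$32 = $7.6800;  H₂ = 24%×$31.52 = $7.5648
EOQ₁ = √(2×52,000×325/7.6800) = 2,097.87  (< 10,910, feasible at tier 1)
EOQ₂ = √(2×52,000×325/7.5648) = 2,113.78  (< 10,910 → use Q = 10,910 at tier-2 price)
TC(tier 1 (EOQ₁), Q≈2,097.9) = $1,680,111.61
TC(tier 2, Q≈10,910.0) = $1,681,855.02
Minimum at tier 1 (EOQ₁): $1,680,111.61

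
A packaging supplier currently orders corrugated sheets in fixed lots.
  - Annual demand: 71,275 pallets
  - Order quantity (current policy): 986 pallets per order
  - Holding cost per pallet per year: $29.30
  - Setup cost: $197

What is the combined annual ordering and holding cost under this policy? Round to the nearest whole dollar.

Ordering: D/Q × S = 71,275/986 × $197 = $14,240.54
Holding:  Q/2 × H = 986/2 × $29.3 = $14,444.90
Total = $14,240.54 + $14,444.90 = $28,685.44

$28,685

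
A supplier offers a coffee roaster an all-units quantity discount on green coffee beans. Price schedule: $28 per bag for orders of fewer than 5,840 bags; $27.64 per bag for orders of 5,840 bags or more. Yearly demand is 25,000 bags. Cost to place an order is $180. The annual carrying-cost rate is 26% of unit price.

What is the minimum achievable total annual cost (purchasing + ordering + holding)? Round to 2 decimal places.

H₁ = 26%×$28 = $7.2800;  H₂ = 26%×$27.64 = $7.1864
EOQ₁ = √(2×25,000×180/7.2800) = 1,111.87  (< 5,840, feasible at tier 1)
EOQ₂ = √(2×25,000×180/7.1864) = 1,119.09  (< 5,840 → use Q = 5,840 at tier-2 price)
TC(tier 1 (EOQ₁), Q≈1,111.9) = $708,094.44
TC(tier 2, Q≈5,840.0) = $712,754.84
Minimum at tier 1 (EOQ₁): $708,094.44

$708,094.44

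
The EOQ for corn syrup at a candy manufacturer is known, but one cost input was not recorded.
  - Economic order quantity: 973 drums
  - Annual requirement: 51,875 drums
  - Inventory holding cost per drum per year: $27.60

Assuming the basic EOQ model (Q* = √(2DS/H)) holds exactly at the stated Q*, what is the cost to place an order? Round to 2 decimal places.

From Q* = √(2DS/H) ⇒ Q*² = 2DS/H.
S = Q²H / (2D) = 973² × 27.6 / (2 × 51,875) = 251.8527

$251.85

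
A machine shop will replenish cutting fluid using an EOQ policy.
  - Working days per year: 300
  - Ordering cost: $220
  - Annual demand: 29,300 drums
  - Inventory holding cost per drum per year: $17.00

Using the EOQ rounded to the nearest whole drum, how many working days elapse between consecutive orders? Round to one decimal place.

8.9 days

Optimal lot size Q* = (2 × 29,300 × $220 / $17)^½ ≈ 870.83 → Q = 871 drums
T = Q/D × 300 days = 871/29,300 × 300 = 8.918 days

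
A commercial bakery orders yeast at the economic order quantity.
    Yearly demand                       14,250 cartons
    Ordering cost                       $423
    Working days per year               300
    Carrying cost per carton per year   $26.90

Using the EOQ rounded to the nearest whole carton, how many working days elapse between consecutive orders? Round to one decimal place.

2DS/H = 2·14,250·423/26.9 = 448,159.85
EOQ = √448,159.85 ≈ 669.45 → Q = 669 cartons
T = Q/D × 300 days = 669/14,250 × 300 = 14.084 days

14.1 days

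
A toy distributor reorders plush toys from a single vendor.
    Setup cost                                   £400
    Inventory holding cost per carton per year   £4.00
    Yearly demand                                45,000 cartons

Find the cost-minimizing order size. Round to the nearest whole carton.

Q* = √(2·D·S / H) = √(2·45,000·400 / 4) = √9,000,000.0 ≈ 3,000.00

3,000 cartons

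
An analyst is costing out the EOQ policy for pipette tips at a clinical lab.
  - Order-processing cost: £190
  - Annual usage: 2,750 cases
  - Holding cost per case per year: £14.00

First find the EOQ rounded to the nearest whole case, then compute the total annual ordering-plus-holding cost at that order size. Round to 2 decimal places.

2DS/H = 2·2,750·190/14 = 74,642.86
EOQ = √74,642.86 ≈ 273.21 → Q = 273 cases
Ordering: D/Q × S = 2,750/273 × £190 = £1,913.92
Holding:  Q/2 × H = 273/2 × £14 = £1,911.00
Total = £1,913.92 + £1,911.00 = £3,824.92

£3,824.92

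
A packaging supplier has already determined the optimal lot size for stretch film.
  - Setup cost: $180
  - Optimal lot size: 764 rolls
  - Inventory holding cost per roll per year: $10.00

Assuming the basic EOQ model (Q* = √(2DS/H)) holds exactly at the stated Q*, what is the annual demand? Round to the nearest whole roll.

16,214 rolls per year

Since Q* = (2DS/H)^½, squaring gives Q*²·H = 2DS.
D = Q²H / (2S) = 764² × 10 / (2 × 180) = 16,213.78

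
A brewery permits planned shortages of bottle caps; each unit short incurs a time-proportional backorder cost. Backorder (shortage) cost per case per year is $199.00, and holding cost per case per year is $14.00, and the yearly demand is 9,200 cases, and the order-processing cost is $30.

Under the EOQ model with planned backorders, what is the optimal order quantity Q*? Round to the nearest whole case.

Q* = √(2DS/H) · √((H + b)/b)
   = √(2 × 9,200 × 30 / 14) · √((14 + 199) / 199)
   = 198.566 × 1.0346 ≈ 205.43

205 cases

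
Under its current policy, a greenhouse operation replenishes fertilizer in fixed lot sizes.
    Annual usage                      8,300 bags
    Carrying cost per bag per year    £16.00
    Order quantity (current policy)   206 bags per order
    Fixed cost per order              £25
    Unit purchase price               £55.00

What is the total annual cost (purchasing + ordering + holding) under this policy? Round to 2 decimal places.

£459,155.28

Annual ordering cost = (D/Q)·S = (8,300/206) × 25 = £1,007.28
Annual holding cost  = (Q/2)·H = (206/2) × 16 = £1,648.00
Purchase cost = D·C = 8,300 × 55 = £456,500.00
Total = £1,007.28 + £1,648.00 + £456,500.00 = £459,155.28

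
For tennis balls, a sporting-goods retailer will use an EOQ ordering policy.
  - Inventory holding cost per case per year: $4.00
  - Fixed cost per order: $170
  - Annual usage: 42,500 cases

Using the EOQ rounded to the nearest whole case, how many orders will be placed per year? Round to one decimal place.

Optimal lot size Q* = (2 × 42,500 × $170 / $4)^½ ≈ 1,900.66 → Q = 1,901
Orders per year = D/Q = 42,500 / 1,901 = 22.357

22.4 orders per year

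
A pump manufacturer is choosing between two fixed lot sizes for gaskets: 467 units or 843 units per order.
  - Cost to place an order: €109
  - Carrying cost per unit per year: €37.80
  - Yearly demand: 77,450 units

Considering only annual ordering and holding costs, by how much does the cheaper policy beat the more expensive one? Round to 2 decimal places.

€956.50

TC(Q) = (D/Q)S + (Q/2)H
TC(467) = (77,450/467)×109 + (467/2)×37.8 = €26,903.49
TC(843) = (77,450/843)×109 + (843/2)×37.8 = €25,946.99
Cheaper: Q = 843.  Difference = €956.50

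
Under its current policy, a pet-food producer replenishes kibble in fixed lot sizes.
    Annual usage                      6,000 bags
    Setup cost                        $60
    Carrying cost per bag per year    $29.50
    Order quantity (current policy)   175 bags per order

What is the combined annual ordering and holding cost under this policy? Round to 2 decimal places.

Annual ordering cost = (D/Q)·S = (6,000/175) × 60 = $2,057.14
Annual holding cost  = (Q/2)·H = (175/2) × 29.5 = $2,581.25
Total = $2,057.14 + $2,581.25 = $4,638.39

$4,638.39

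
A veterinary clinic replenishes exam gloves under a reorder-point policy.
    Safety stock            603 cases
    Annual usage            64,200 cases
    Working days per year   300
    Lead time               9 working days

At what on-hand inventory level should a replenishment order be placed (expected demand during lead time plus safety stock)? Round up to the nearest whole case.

Daily demand d = 64,200 / 300 = 214.000 cases/day
Demand during lead time = 214.000 × 9 = 1,926.00
Reorder point = 1,926.00 + 603 = 2,529.00 → round up

2,529 cases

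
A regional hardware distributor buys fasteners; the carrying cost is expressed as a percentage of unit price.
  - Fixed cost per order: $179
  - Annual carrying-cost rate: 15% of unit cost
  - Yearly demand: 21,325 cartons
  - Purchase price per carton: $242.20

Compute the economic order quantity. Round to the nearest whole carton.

458 cartons

H = i·C = 0.15 × $242.2 = $36.3300 per carton-year
EOQ = √(2DS/H) = √(2 × 21,325 × 179 / 36.33)
    = √(210,139.00) ≈ 458.41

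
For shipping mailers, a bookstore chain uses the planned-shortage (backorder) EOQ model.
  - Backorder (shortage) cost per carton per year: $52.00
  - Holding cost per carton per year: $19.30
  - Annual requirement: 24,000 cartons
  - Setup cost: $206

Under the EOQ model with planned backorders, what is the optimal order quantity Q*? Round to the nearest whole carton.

838 cartons

Basic EOQ = √(2·24,000·206/19.3) = 715.773
Backorder adjustment √((H+b)/b) = √((19.3+52)/52) = 1.1710
Q* = 715.773 × 1.1710 ≈ 838.14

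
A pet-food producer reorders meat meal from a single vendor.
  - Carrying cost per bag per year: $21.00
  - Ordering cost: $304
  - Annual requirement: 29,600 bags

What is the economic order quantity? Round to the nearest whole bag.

926 bags

Q* = √(2·D·S / H) = √(2·29,600·304 / 21) = √856,990.5 ≈ 925.74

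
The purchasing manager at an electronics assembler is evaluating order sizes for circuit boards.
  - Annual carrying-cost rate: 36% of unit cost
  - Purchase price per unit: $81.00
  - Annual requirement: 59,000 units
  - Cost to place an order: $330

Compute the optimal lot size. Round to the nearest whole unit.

H = i·C = 0.36 × $81 = $29.1600 per unit-year
2DS/H = 2·59,000·330/29.16 = 1,335,390.95
EOQ = √1,335,390.95 ≈ 1,155.59

1,156 units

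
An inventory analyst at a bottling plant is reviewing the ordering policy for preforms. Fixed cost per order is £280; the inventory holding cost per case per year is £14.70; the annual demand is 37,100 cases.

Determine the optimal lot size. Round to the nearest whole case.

2DS/H = 2·37,100·280/14.7 = 1,413,333.33
EOQ = √1,413,333.33 ≈ 1,188.84

1,189 cases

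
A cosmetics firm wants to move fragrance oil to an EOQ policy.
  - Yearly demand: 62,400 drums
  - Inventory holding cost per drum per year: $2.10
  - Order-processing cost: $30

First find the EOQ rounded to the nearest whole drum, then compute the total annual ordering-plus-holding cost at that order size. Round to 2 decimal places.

$2,804.00

Optimal lot size Q* = (2 × 62,400 × $30 / $2.1)^½ ≈ 1,335.24 → Q = 1,335 drums
Orders/yr = 62,400/1,335 = 46.742; ordering cost = 46.742 × $30 = $1,402.25
Average inventory = 1,335/2 = 667.5; holding cost = 667.5 × $2.1 = $1,401.75
Total = $1,402.25 + $1,401.75 = $2,804.00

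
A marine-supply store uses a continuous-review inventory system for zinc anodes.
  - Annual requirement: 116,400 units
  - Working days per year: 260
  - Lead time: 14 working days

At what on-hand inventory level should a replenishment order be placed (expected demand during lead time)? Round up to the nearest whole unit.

Daily demand d = 116,400 / 260 = 447.692 units/day
Demand during lead time = 447.692 × 14 = 6,267.69
Reorder point = 6,267.69 → round up

6,268 units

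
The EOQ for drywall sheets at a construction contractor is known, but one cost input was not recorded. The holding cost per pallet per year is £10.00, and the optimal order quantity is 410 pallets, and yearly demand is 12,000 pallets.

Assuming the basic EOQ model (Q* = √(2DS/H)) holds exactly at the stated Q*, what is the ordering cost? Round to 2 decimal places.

Since Q* = (2DS/H)^½, squaring gives Q*²·H = 2DS.
S = Q²H / (2D) = 410² × 10 / (2 × 12,000) = 70.0417

£70.04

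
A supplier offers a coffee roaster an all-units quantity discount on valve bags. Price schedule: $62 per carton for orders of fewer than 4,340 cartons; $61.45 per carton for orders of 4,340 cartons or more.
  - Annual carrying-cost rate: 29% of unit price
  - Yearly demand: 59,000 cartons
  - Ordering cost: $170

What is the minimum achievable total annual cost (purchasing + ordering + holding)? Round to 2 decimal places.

H₁ = 29%×$62 = $17.9800;  H₂ = 29%×$61.45 = $17.8205
EOQ₁ = √(2×59,000×170/17.9800) = 1,056.26  (< 4,340, feasible at tier 1)
EOQ₂ = √(2×59,000×170/17.8205) = 1,060.98  (< 4,340 → use Q = 4,340 at tier-2 price)
TC(tier 1 (EOQ₁), Q≈1,056.3) = $3,676,991.55
TC(tier 2, Q≈4,340.0) = $3,666,531.54
Minimum at tier 2: $3,666,531.54

$3,666,531.54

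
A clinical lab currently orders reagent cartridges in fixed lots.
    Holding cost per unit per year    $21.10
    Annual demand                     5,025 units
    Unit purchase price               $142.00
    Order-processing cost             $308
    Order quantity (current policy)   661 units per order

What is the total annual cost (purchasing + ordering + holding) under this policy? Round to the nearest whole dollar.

$722,865

Annual ordering cost = (D/Q)·S = (5,025/661) × 308 = $2,341.45
Annual holding cost  = (Q/2)·H = (661/2) × 21.1 = $6,973.55
Purchase cost = D·C = 5,025 × 142 = $713,550.00
Total = $2,341.45 + $6,973.55 + $713,550.00 = $722,865.00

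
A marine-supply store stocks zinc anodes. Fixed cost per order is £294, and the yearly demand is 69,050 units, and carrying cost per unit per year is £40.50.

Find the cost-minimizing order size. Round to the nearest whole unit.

1,001 units

Q* = √(2·D·S / H) = √(2·69,050·294 / 40.5) = √1,002,503.7 ≈ 1,001.25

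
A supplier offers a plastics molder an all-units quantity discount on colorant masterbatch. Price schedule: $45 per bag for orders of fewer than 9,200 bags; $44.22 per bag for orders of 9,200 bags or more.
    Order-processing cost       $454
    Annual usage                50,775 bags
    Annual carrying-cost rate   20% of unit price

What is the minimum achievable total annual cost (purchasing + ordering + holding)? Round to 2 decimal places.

$2,288,458.54

H₁ = 20%×$45 = $9.0000;  H₂ = 20%×$44.22 = $8.8440
EOQ₁ = √(2×50,775×454/9.0000) = 2,263.32  (< 9,200, feasible at tier 1)
EOQ₂ = √(2×50,775×454/8.8440) = 2,283.20  (< 9,200 → use Q = 9,200 at tier-2 price)
TC(tier 1 (EOQ₁), Q≈2,263.3) = $2,305,244.91
TC(tier 2, Q≈9,200.0) = $2,288,458.54
Minimum at tier 2: $2,288,458.54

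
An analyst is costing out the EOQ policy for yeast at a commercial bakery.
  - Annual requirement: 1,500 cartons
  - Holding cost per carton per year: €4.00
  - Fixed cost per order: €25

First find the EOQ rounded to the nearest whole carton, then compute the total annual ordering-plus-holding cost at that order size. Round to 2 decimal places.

Optimal lot size Q* = (2 × 1,500 × €25 / €4)^½ ≈ 136.93 → Q = 137 cartons
Ordering: D/Q × S = 1,500/137 × €25 = €273.72
Holding:  Q/2 × H = 137/2 × €4 = €274.00
Total = €273.72 + €274.00 = €547.72

€547.72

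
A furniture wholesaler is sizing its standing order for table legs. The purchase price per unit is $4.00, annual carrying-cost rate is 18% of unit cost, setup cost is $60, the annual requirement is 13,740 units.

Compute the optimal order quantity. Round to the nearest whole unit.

Carrying cost H = $4 × 18% = $0.7200/unit/yr
2DS/H = 2·13,740·60/0.72 = 2,290,000.00
EOQ = √2,290,000.00 ≈ 1,513.27

1,513 units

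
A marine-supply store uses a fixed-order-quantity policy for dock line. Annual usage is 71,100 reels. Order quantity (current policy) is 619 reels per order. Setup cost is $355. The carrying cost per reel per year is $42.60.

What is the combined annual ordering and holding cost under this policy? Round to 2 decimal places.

Annual ordering cost = (D/Q)·S = (71,100/619) × 355 = $40,776.25
Annual holding cost  = (Q/2)·H = (619/2) × 42.6 = $13,184.70
Total = $40,776.25 + $13,184.70 = $53,960.95

$53,960.95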